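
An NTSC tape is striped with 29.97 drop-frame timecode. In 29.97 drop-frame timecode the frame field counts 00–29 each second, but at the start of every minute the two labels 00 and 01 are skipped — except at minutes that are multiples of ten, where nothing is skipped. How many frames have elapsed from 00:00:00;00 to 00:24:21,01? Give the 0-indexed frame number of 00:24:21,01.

43787

Complete 10-minute blocks: 2, each 17982 frames → 35964.
Remaining 4 whole minutes in the current block: 1800 + 3 × 1798 = 7194 frames.
Within the current minute: 21 × 30 + 1 − 2 = 629 (labels ;00/;01 skipped at this minute). Total = 35964 + 7194 + 629 = 43787.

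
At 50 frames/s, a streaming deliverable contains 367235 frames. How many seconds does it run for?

7344.7 seconds

Running time = 367235 / (50) = 7344.7 s.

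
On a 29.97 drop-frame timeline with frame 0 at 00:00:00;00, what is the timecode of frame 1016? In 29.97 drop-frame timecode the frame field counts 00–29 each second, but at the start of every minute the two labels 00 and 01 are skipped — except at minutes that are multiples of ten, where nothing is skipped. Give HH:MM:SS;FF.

Ten DF minutes hold 17982 frames, so frame 1016 lies in block 0 (frames 0–17981) with 1016 frames into that block.
The block's first minute is 1800 frames and the rest 1798 each; 1016 frames reaches minute 0, so 0 × 18 + 0 × 2 = 0 labels have been skipped so far.
Adding those back, label number 1016 + 0 = 1016 at 30 labels/s is 33 s + 26 f = 0 h 0 min 33 s frame 26, i.e. 00:00:33;26.

00:00:33;26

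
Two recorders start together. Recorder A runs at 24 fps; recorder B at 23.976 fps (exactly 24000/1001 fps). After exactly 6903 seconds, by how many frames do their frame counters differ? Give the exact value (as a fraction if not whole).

12744/77 frames

A emits 24 × 6903 = 165672 frames; B emits 24000/1001 × 6903 = 12744000/77.
Difference = 12744/77 frames (≈ 165.5065); B is behind A.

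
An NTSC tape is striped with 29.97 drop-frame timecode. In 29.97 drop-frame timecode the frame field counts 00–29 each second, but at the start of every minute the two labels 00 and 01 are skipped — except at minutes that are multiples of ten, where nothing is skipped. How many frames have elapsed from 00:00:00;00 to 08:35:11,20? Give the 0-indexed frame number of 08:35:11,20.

926422

Complete 10-minute blocks: 51, each 17982 frames → 917082.
Remaining 5 whole minutes in the current block: 1800 + 4 × 1798 = 8992 frames.
Within the current minute: 11 × 30 + 20 − 2 = 348 (labels ;00/;01 skipped at this minute). Total = 917082 + 8992 + 348 = 926422.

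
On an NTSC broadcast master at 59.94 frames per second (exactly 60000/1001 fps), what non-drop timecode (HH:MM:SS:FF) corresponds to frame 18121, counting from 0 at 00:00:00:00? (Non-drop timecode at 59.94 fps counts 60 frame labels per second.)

18121 ÷ 60 = 302 full seconds, remainder 1 frame.
302 s = 0 h 5 min 2 s.
Timecode: 00:05:02:01.

00:05:02:01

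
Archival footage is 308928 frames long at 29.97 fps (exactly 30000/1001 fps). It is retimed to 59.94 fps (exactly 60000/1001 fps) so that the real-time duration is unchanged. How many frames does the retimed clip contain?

617856 frames

Target frames = source frames × (target rate / source rate) = 308928 × (60000/1001)/(30000/1001) = 308928 × 2 = 617856.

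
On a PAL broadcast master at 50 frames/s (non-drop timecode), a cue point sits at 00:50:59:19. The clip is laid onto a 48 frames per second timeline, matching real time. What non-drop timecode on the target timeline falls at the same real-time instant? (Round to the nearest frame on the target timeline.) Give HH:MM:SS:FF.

Source frame index: (0×3600 + 50×60 + 59) × 50 + 19 = 152969.
Real time: 152969 / (50) = 152969/50 s.
Target frame: (152969/50) × (48) = 3671256/25 ≈ 146850.240 → 146850.
At 48 labels/s: frame 146850 → 00:50:59:18.

00:50:59:18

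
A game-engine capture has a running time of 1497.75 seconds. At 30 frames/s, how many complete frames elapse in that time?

44932 frames

Frames = 1497.75 × 30 = 89865/2 ≈ 44932.5000.
Complete frames: 44932.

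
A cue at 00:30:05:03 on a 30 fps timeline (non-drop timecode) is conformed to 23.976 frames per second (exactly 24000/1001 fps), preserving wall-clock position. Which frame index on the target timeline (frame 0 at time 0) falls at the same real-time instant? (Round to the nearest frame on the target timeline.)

Source frame index: (0×3600 + 30×60 + 5) × 30 + 3 = 54153.
Real time: 54153 / (30) = 18051/10 s.
Target frame: (18051/10) × (24000/1001) = 3938400/91 ≈ 43279.121 → 43279.

frame 43279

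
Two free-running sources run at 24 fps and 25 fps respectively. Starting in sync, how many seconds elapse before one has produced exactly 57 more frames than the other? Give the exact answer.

57 seconds

The gap grows by |25 − 24| = 1 frame per second.
Time for a 57-frame gap: 57 ÷ (1) = 57 s.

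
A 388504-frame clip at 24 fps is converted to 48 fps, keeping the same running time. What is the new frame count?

777008 frames

Target frames = source frames × (target rate / source rate) = 388504 × (48)/(24) = 388504 × 2 = 777008.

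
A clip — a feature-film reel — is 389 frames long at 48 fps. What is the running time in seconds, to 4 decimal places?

Running time = 389 × 1/48 = 389/48 s ≈ 8.1042 s.

8.1042 seconds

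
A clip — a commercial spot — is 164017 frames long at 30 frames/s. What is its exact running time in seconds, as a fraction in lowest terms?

Running time = 164017 ÷ (30) = 164017 × 1/30 = 164017/30 s.

164017/30 seconds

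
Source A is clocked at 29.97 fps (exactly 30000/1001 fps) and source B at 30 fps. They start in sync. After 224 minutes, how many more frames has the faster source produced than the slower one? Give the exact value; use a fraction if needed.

57600/143 frames

224 min = 13440 s.
A emits 30000/1001 × 13440 = 57600000/143 frames; B emits 30 × 13440 = 403200.
Difference = 57600/143 frames (≈ 402.7972); B is ahead of A.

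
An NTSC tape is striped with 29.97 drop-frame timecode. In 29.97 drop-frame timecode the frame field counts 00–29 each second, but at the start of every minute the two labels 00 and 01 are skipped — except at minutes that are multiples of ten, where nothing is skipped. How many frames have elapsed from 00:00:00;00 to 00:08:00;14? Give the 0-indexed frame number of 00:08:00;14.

14398

As if non-drop at 30 labels/s: (0 × 3600 + 8 × 60 + 0) × 30 + 14 = 14414.
Minute boundaries passed: 8; those not divisible by 10: 8 − 0 = 8; dropped labels = 2 × 8 = 16.
Actual frame index = 14414 − 16 = 14398.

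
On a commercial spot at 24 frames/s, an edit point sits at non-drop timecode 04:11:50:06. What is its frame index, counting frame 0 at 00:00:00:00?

362646

Total seconds to the label: (4 × 3600 + 11 × 60 + 50) = 15110.
Frame index = 15110 × 24 + 6 = 362646.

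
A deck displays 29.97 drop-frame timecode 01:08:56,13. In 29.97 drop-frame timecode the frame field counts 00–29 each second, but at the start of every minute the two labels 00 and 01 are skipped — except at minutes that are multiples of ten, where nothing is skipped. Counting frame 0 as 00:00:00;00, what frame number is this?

As if non-drop at 30 labels/s: (1 × 3600 + 8 × 60 + 56) × 30 + 13 = 124093.
Minute boundaries passed: 68; those not divisible by 10: 68 − 6 = 62; dropped labels = 2 × 62 = 124.
Actual frame index = 124093 − 124 = 123969.

123969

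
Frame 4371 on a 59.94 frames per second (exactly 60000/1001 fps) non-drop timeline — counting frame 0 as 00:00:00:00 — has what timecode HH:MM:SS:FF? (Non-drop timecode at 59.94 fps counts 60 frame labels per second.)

00:01:12:51

4371 ÷ 60 = 72 full seconds, remainder 51 frames.
72 s = 0 h 1 min 12 s.
Timecode: 00:01:12:51.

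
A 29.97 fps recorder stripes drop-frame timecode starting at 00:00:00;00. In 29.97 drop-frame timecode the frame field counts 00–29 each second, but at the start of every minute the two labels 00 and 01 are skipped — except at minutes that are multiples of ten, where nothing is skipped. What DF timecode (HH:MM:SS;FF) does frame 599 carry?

Ten DF minutes hold 17982 frames, so frame 599 lies in block 0 (frames 0–17981) with 599 frames into that block.
The block's first minute is 1800 frames and the rest 1798 each; 599 frames reaches minute 0, so 0 × 18 + 0 × 2 = 0 labels have been skipped so far.
Adding those back, label number 599 + 0 = 599 at 30 labels/s is 19 s + 29 f = 0 h 0 min 19 s frame 29, i.e. 00:00:19;29.

00:00:19;29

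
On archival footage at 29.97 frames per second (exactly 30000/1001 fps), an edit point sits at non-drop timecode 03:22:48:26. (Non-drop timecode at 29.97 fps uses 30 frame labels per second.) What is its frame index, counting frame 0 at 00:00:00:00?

frame 365066

Total seconds to the label: (3 × 3600 + 22 × 60 + 48) = 12168.
Frame index = 12168 × 30 + 26 = 365066.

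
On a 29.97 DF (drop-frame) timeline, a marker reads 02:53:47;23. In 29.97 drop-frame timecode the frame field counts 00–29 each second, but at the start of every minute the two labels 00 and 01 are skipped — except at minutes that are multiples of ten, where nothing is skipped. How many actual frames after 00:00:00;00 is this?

312521

Complete 10-minute blocks: 17, each 17982 frames → 305694.
Remaining 3 whole minutes in the current block: 1800 + 2 × 1798 = 5396 frames.
Within the current minute: 47 × 30 + 23 − 2 = 1431 (labels ;00/;01 skipped at this minute). Total = 305694 + 5396 + 1431 = 312521.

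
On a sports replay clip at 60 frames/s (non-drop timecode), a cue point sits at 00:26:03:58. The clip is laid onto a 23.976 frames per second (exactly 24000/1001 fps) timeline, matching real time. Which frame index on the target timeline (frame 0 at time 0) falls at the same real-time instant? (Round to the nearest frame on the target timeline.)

frame 37498

Source frame index: (0×3600 + 26×60 + 3) × 60 + 58 = 93838.
Real time: 93838 / (60) = 46919/30 s.
Target frame: (46919/30) × (24000/1001) = 37535200/1001 ≈ 37497.702 → 37498.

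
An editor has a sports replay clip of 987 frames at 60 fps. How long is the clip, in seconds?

Running time = 987 / (60) = 16.45 s.

16.45 seconds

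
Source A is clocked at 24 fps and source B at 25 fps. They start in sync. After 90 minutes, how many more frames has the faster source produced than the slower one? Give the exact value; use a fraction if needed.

90 min = 5400 s.
A emits 24 × 5400 = 129600 frames; B emits 25 × 5400 = 135000.
Difference = 5400 frames; B is ahead of A.

5400 frames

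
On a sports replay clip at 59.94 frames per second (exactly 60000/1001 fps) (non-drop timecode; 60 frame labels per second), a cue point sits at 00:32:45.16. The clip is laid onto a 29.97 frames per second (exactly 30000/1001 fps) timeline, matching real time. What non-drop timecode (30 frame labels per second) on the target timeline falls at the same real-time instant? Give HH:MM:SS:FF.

00:32:45:08

Source frame index: (0×3600 + 32×60 + 45) × 60 + 16 = 117916.
Real time: 117916 / (60000/1001) = 29508479/15000 s.
Target frame: (29508479/15000) × (30000/1001) = 58958.
At 30 labels/s: frame 58958 → 00:32:45:08.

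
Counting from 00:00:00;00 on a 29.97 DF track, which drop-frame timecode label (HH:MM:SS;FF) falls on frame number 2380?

Each 10-minute DF block holds 10 × 60 × 30 − 9 × 2 = 17982 frames. 2380 ÷ 17982 → 0 full blocks, remainder 2380.
Within the partial block the first minute is 1800 frames and each further minute 1798, so 1 further minute boundary passed. Total skipped labels = 18 × 0 + 2 × 1 = 2.
Non-drop label index = 2380 + 2 = 2382; at 30 labels/s that is 00:01:19:12, i.e. DF 00:01:19;12.

00:01:19;12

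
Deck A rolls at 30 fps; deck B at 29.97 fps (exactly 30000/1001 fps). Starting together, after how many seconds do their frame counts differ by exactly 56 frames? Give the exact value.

28028/15 seconds

The gap grows by |30000/1001 − 30| = 30/1001 frames per second.
Time for a 56-frame gap: 56 ÷ (30/1001) = 28028/15 s.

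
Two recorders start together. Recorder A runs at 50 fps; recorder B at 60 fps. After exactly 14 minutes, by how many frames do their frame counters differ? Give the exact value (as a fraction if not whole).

14 min = 840 s.
A emits 50 × 840 = 42000 frames; B emits 60 × 840 = 50400.
Difference = 8400 frames; B is ahead of A.

8400 frames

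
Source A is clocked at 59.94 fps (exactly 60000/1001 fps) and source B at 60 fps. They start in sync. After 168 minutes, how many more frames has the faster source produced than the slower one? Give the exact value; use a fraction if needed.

168 min = 10080 s.
A emits 60000/1001 × 10080 = 86400000/143 frames; B emits 60 × 10080 = 604800.
Difference = 86400/143 frames (≈ 604.1958); B is ahead of A.

86400/143 frames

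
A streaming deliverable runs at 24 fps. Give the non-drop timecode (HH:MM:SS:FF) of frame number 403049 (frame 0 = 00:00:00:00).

04:39:53:17

403049 ÷ 24 = 16793 full seconds, remainder 17 frames.
16793 s = 4 h 39 min 53 s.
Timecode: 04:39:53:17.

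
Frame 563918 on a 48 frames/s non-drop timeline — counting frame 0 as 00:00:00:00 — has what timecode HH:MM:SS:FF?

03:15:48:14

563918 ÷ 48 = 11748 full seconds, remainder 14 frames.
11748 s = 3 h 15 min 48 s.
Timecode: 03:15:48:14.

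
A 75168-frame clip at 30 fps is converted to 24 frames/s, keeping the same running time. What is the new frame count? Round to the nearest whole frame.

60134 frames

Frames at target rate = 75168 × (24) / (30) = 300672/5 ≈ 60134.400.
Nearest whole frame: 60134.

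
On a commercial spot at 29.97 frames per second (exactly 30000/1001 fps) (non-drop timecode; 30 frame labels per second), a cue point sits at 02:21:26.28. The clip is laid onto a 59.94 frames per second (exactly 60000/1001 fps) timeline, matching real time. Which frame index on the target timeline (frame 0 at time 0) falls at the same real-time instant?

Source frame index: (2×3600 + 21×60 + 26) × 30 + 28 = 254608.
Real time: 254608 / (30000/1001) = 15928913/1875 s.
Target frame: (15928913/1875) × (60000/1001) = 509216.

frame 509216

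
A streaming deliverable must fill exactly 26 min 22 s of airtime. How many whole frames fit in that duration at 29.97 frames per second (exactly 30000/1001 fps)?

26 min 22 s = 1582 s.
Frames = 1582 × 30000/1001 = 6780000/143 ≈ 47412.5874.
Complete frames: 47412.

47412 frames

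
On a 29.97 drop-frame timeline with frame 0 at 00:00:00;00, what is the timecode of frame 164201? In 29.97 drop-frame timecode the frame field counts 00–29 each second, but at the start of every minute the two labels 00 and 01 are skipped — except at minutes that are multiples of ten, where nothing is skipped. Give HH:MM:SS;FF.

01:31:18;25

Each 10-minute DF block holds 10 × 60 × 30 − 9 × 2 = 17982 frames. 164201 ÷ 17982 → 9 full blocks, remainder 2363.
Within the partial block the first minute is 1800 frames and each further minute 1798, so 1 further minute boundary passed. Total skipped labels = 18 × 9 + 2 × 1 = 164.
Non-drop label index = 164201 + 164 = 164365; at 30 labels/s that is 01:31:18:25, i.e. DF 01:31:18;25.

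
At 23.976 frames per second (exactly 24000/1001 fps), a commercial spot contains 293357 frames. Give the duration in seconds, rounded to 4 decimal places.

12235.4315 seconds

Running time = 293357 × 1001/24000 = 293650357/24000 s ≈ 12235.4315 s.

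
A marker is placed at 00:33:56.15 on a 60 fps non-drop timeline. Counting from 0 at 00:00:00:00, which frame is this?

Total seconds to the label: (0 × 3600 + 33 × 60 + 56) = 2036.
Frame index = 2036 × 60 + 15 = 122175.

122175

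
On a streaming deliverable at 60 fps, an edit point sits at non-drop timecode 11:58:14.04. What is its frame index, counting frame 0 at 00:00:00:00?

Total seconds to the label: (11 × 3600 + 58 × 60 + 14) = 43094.
Frame index = 43094 × 60 + 4 = 2585644.

2585644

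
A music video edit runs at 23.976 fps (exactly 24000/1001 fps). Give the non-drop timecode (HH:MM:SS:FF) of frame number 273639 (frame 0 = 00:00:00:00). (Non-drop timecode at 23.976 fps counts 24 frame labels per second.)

273639 ÷ 24 = 11401 full seconds, remainder 15 frames.
11401 s = 3 h 10 min 1 s.
Timecode: 03:10:01:15.

03:10:01:15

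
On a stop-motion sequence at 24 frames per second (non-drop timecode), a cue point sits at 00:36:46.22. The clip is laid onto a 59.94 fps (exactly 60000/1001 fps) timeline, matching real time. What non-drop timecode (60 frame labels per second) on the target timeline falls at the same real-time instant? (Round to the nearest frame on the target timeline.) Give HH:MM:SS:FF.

Source frame index: (0×3600 + 36×60 + 46) × 24 + 22 = 52966.
Real time: 52966 / (24) = 26483/12 s.
Target frame: (26483/12) × (60000/1001) = 132415000/1001 ≈ 132282.717 → 132283.
At 60 labels/s: frame 132283 → 00:36:44:43.

00:36:44:43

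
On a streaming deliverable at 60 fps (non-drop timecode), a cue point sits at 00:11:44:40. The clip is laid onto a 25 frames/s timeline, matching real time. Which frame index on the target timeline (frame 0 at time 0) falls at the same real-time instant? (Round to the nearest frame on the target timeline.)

frame 17617

Source frame index: (0×3600 + 11×60 + 44) × 60 + 40 = 42280.
Real time: 42280 / (60) = 2114/3 s.
Target frame: (2114/3) × (25) = 52850/3 ≈ 17616.667 → 17617.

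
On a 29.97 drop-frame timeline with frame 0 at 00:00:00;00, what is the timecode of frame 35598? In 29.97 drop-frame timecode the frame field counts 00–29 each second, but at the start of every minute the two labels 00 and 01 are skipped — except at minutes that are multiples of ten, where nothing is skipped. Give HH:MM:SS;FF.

00:19:47;24

Each 10-minute DF block holds 10 × 60 × 30 − 9 × 2 = 17982 frames. 35598 ÷ 17982 → 1 full block, remainder 17616.
Within the partial block the first minute is 1800 frames and each further minute 1798, so 9 further minute boundaries passed. Total skipped labels = 18 × 1 + 2 × 9 = 36.
Non-drop label index = 35598 + 36 = 35634; at 30 labels/s that is 00:19:47:24, i.e. DF 00:19:47;24.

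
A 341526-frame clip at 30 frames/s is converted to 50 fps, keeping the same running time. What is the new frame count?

Frames at target rate = 341526 × (50) / (30) = 569210.

569210 frames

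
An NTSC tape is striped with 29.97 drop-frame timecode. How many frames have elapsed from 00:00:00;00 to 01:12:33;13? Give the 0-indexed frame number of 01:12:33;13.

130473

Complete 10-minute blocks: 7, each 17982 frames → 125874.
Remaining 2 whole minutes in the current block: 1800 + 1 × 1798 = 3598 frames.
Within the current minute: 33 × 30 + 13 − 2 = 1001 (labels ;00/;01 skipped at this minute). Total = 125874 + 3598 + 1001 = 130473.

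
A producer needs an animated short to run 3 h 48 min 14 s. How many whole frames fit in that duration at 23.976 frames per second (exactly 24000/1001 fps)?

328327 frames

3 h 48 min 14 s = 13694 s.
Frames = 13694 × 24000/1001 = 328656000/1001 ≈ 328327.6723.
Complete frames: 328327.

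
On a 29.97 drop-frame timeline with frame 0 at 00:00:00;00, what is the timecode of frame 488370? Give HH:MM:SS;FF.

04:31:35;08

Each 10-minute DF block holds 10 × 60 × 30 − 9 × 2 = 17982 frames. 488370 ÷ 17982 → 27 full blocks, remainder 2856.
Within the partial block the first minute is 1800 frames and each further minute 1798, so 1 further minute boundary passed. Total skipped labels = 18 × 27 + 2 × 1 = 488.
Non-drop label index = 488370 + 488 = 488858; at 30 labels/s that is 04:31:35:08, i.e. DF 04:31:35;08.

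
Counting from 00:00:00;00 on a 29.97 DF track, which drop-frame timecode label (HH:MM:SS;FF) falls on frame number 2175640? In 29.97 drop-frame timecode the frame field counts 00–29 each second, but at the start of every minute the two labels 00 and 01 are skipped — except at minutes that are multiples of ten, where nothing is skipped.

Each 10-minute DF block holds 10 × 60 × 30 − 9 × 2 = 17982 frames. 2175640 ÷ 17982 → 120 full blocks, remainder 17800.
Within the partial block the first minute is 1800 frames and each further minute 1798, so 9 further minute boundaries passed. Total skipped labels = 18 × 120 + 2 × 9 = 2178.
Non-drop label index = 2175640 + 2178 = 2177818; at 30 labels/s that is 20:09:53:28, i.e. DF 20:09:53;28.

20:09:53;28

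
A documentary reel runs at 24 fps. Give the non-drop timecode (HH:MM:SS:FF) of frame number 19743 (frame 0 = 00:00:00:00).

19743 ÷ 24 = 822 full seconds, remainder 15 frames.
822 s = 0 h 13 min 42 s.
Timecode: 00:13:42:15.

00:13:42:15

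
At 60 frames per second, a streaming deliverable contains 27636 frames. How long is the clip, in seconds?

460.6 seconds

Running time = 27636 / (60) = 460.6 s.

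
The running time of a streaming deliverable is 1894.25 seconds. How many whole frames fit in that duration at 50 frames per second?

94712 frames

Frames = 1894.25 × 50 = 189425/2 ≈ 94712.5000.
Complete frames: 94712.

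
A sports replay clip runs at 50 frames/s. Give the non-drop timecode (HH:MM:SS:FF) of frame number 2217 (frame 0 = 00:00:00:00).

2217 ÷ 50 = 44 full seconds, remainder 17 frames.
44 s = 0 h 0 min 44 s.
Timecode: 00:00:44:17.

00:00:44:17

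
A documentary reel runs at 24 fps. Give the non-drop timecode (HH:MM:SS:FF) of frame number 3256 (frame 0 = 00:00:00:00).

00:02:15:16

3256 ÷ 24 = 135 full seconds, remainder 16 frames.
135 s = 0 h 2 min 15 s.
Timecode: 00:02:15:16.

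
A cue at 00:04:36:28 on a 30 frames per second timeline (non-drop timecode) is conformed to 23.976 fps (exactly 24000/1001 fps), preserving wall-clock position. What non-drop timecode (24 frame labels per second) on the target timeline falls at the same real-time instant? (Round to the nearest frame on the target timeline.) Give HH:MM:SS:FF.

00:04:36:16

Source frame index: (0×3600 + 4×60 + 36) × 30 + 28 = 8308.
Real time: 8308 / (30) = 4154/15 s.
Target frame: (4154/15) × (24000/1001) = 6646400/1001 ≈ 6639.760 → 6640.
At 24 labels/s: frame 6640 → 00:04:36:16.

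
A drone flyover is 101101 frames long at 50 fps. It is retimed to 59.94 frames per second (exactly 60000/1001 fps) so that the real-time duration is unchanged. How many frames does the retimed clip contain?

Target frames = source frames × (target rate / source rate) = 101101 × (60000/1001)/(50) = 101101 × 1200/1001 = 121200.

121200 frames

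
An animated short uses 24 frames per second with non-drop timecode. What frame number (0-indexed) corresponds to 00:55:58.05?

Total seconds to the label: (0 × 3600 + 55 × 60 + 58) = 3358.
Frame index = 3358 × 24 + 5 = 80597.

80597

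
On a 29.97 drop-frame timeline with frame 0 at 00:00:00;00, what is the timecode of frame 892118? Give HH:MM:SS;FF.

08:16:07;02

Each 10-minute DF block holds 10 × 60 × 30 − 9 × 2 = 17982 frames. 892118 ÷ 17982 → 49 full blocks, remainder 11000.
Within the partial block the first minute is 1800 frames and each further minute 1798, so 6 further minute boundaries passed. Total skipped labels = 18 × 49 + 2 × 6 = 894.
Non-drop label index = 892118 + 894 = 893012; at 30 labels/s that is 08:16:07:02, i.e. DF 08:16:07;02.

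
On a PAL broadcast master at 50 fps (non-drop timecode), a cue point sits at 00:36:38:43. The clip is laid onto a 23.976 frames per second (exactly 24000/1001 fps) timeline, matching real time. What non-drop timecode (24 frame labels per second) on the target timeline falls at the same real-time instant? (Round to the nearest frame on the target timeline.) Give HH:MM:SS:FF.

00:36:36:16

Source frame index: (0×3600 + 36×60 + 38) × 50 + 43 = 109943.
Real time: 109943 / (50) = 109943/50 s.
Target frame: (109943/50) × (24000/1001) = 52772640/1001 ≈ 52719.920 → 52720.
At 24 labels/s: frame 52720 → 00:36:36:16.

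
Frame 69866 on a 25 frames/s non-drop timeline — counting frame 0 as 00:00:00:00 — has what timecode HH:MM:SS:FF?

69866 ÷ 25 = 2794 full seconds, remainder 16 frames.
2794 s = 0 h 46 min 34 s.
Timecode: 00:46:34:16.

00:46:34:16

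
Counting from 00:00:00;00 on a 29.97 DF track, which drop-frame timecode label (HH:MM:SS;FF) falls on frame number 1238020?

11:28:28;20

Ten DF minutes hold 17982 frames, so frame 1238020 lies in block 68 (frames 1222776–1240757) with 15244 frames into that block.
The block's first minute is 1800 frames and the rest 1798 each; 15244 frames reaches minute 8, so 68 × 18 + 8 × 2 = 1240 labels have been skipped so far.
Adding those back, label number 1238020 + 1240 = 1239260 at 30 labels/s is 41308 s + 20 f = 11 h 28 min 28 s frame 20, i.e. 11:28:28;20.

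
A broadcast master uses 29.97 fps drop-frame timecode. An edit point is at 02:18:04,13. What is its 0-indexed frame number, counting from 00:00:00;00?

248283

Complete 10-minute blocks: 13, each 17982 frames → 233766.
Remaining 8 whole minutes in the current block: 1800 + 7 × 1798 = 14386 frames.
Within the current minute: 4 × 30 + 13 − 2 = 131 (labels ;00/;01 skipped at this minute). Total = 233766 + 14386 + 131 = 248283.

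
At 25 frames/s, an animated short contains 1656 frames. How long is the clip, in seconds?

Running time = 1656 / (25) = 66.24 s.

66.24 seconds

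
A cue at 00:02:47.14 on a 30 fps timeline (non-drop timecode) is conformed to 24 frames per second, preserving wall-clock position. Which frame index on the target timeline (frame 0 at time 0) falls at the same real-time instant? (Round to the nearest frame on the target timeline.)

frame 4019

Source frame index: (0×3600 + 2×60 + 47) × 30 + 14 = 5024.
Real time: 5024 / (30) = 2512/15 s.
Target frame: (2512/15) × (24) = 20096/5 ≈ 4019.200 → 4019.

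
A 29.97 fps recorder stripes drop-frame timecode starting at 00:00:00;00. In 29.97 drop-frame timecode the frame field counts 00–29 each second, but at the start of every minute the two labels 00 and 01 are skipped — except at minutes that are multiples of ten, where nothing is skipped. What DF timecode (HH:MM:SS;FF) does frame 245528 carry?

02:16:32;14

Ten DF minutes hold 17982 frames, so frame 245528 lies in block 13 (frames 233766–251747) with 11762 frames into that block.
The block's first minute is 1800 frames and the rest 1798 each; 11762 frames reaches minute 6, so 13 × 18 + 6 × 2 = 246 labels have been skipped so far.
Adding those back, label number 245528 + 246 = 245774 at 30 labels/s is 8192 s + 14 f = 2 h 16 min 32 s frame 14, i.e. 02:16:32;14.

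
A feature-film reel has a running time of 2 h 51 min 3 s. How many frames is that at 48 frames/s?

492624 frames

2 h 51 min 3 s = 10263 s.
Frames = 10263 × 48 = 492624.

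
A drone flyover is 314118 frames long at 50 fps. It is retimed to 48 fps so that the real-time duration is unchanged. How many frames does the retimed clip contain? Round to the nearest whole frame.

Frames at target rate = 314118 × (48) / (50) = 7538832/25 ≈ 301553.280.
Nearest whole frame: 301553.

301553 frames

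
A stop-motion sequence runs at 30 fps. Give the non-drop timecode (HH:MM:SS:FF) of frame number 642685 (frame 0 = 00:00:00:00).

642685 ÷ 30 = 21422 full seconds, remainder 25 frames.
21422 s = 5 h 57 min 2 s.
Timecode: 05:57:02:25.

05:57:02:25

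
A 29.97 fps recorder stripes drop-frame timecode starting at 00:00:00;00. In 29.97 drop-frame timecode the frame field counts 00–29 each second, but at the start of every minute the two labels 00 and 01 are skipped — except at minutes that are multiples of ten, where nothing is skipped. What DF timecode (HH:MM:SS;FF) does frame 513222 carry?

Ten DF minutes hold 17982 frames, so frame 513222 lies in block 28 (frames 503496–521477) with 9726 frames into that block.
The block's first minute is 1800 frames and the rest 1798 each; 9726 frames reaches minute 5, so 28 × 18 + 5 × 2 = 514 labels have been skipped so far.
Adding those back, label number 513222 + 514 = 513736 at 30 labels/s is 17124 s + 16 f = 4 h 45 min 24 s frame 16, i.e. 04:45:24;16.

04:45:24;16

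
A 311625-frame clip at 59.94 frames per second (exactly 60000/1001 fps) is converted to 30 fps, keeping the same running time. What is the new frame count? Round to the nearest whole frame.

155968 frames

Frames at target rate = 311625 × (30) / (60000/1001) = 2495493/16 ≈ 155968.312.
Nearest whole frame: 155968.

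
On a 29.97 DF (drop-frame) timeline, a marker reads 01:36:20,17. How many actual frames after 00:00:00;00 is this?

173243

As if non-drop at 30 labels/s: (1 × 3600 + 36 × 60 + 20) × 30 + 17 = 173417.
Minute boundaries passed: 96; those not divisible by 10: 96 − 9 = 87; dropped labels = 2 × 87 = 174.
Actual frame index = 173417 − 174 = 173243.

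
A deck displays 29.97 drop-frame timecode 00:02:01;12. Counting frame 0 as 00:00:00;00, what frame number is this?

As if non-drop at 30 labels/s: (0 × 3600 + 2 × 60 + 1) × 30 + 12 = 3642.
Minute boundaries passed: 2; those not divisible by 10: 2 − 0 = 2; dropped labels = 2 × 2 = 4.
Actual frame index = 3642 − 4 = 3638.

3638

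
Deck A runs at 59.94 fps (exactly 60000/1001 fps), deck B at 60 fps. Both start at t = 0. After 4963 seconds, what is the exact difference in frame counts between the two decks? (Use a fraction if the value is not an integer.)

A emits 60000/1001 × 4963 = 42540000/143 frames; B emits 60 × 4963 = 297780.
Difference = 42540/143 frames (≈ 297.4825); B is ahead of A.

42540/143 frames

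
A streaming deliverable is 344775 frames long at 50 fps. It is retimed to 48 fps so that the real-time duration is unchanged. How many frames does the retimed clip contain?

330984 frames

Target frames = source frames × (target rate / source rate) = 344775 × (48)/(50) = 344775 × 24/25 = 330984.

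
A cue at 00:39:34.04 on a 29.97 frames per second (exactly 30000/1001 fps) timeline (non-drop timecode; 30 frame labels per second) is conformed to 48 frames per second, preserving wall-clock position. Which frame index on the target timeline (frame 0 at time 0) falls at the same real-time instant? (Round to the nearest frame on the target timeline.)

Source frame index: (0×3600 + 39×60 + 34) × 30 + 4 = 71224.
Real time: 71224 / (30000/1001) = 8911903/3750 s.
Target frame: (8911903/3750) × (48) = 71295224/625 ≈ 114072.358 → 114072.

frame 114072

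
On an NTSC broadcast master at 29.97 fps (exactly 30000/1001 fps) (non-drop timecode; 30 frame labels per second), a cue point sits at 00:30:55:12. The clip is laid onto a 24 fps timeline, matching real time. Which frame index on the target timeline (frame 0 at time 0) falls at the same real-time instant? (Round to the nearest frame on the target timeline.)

frame 44574

Source frame index: (0×3600 + 30×60 + 55) × 30 + 12 = 55662.
Real time: 55662 / (30000/1001) = 9286277/5000 s.
Target frame: (9286277/5000) × (24) = 27858831/625 ≈ 44574.130 → 44574.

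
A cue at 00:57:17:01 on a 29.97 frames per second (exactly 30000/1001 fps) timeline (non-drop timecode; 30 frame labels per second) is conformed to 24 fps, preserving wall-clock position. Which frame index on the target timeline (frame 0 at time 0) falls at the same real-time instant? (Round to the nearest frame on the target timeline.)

frame 82571

Source frame index: (0×3600 + 57×60 + 17) × 30 + 1 = 103111.
Real time: 103111 / (30000/1001) = 103214111/30000 s.
Target frame: (103214111/30000) × (24) = 103214111/1250 ≈ 82571.289 → 82571.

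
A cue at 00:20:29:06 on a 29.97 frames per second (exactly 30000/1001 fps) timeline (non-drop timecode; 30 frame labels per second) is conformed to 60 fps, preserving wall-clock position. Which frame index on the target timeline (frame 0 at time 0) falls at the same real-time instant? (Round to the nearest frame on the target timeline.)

frame 73826

Source frame index: (0×3600 + 20×60 + 29) × 30 + 6 = 36876.
Real time: 36876 / (30000/1001) = 3076073/2500 s.
Target frame: (3076073/2500) × (60) = 9228219/125 ≈ 73825.752 → 73826.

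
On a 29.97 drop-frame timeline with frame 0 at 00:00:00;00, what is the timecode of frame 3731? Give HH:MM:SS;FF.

00:02:04;15

Ten DF minutes hold 17982 frames, so frame 3731 lies in block 0 (frames 0–17981) with 3731 frames into that block.
The block's first minute is 1800 frames and the rest 1798 each; 3731 frames reaches minute 2, so 0 × 18 + 2 × 2 = 4 labels have been skipped so far.
Adding those back, label number 3731 + 4 = 3735 at 30 labels/s is 124 s + 15 f = 0 h 2 min 4 s frame 15, i.e. 00:02:04;15.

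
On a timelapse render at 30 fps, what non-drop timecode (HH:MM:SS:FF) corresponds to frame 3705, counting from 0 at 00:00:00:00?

00:02:03:15

3705 ÷ 30 = 123 full seconds, remainder 15 frames.
123 s = 0 h 2 min 3 s.
Timecode: 00:02:03:15.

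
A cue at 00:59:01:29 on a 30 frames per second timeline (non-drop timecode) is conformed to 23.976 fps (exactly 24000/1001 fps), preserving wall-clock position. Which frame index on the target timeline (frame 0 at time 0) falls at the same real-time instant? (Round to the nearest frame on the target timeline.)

Source frame index: (0×3600 + 59×60 + 1) × 30 + 29 = 106259.
Real time: 106259 / (30) = 106259/30 s.
Target frame: (106259/30) × (24000/1001) = 85007200/1001 ≈ 84922.278 → 84922.

frame 84922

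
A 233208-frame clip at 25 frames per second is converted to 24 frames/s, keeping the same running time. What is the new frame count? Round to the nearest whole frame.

Frames at target rate = 233208 × (24) / (25) = 5596992/25 ≈ 223879.680.
Nearest whole frame: 223880.

223880 frames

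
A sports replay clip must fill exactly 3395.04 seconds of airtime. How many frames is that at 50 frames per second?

169752 frames

Frames = 3395.04 × 50 = 169752.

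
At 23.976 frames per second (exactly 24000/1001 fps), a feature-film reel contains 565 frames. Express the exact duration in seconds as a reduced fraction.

113113/4800 seconds

Running time = 565 ÷ (24000/1001) = 565 × 1001/24000 = 113113/4800 s.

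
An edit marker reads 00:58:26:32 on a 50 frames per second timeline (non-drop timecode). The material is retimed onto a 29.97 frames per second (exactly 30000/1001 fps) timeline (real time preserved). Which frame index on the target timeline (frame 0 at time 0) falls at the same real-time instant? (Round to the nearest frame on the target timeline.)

Source frame index: (0×3600 + 58×60 + 26) × 50 + 32 = 175332.
Real time: 175332 / (50) = 87666/25 s.
Target frame: (87666/25) × (30000/1001) = 105199200/1001 ≈ 105094.106 → 105094.

frame 105094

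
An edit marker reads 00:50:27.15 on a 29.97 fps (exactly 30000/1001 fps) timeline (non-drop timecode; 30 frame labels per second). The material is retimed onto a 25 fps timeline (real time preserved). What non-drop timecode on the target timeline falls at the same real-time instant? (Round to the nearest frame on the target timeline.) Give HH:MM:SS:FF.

00:50:30:13

Source frame index: (0×3600 + 50×60 + 27) × 30 + 15 = 90825.
Real time: 90825 / (30000/1001) = 1212211/400 s.
Target frame: (1212211/400) × (25) = 1212211/16 ≈ 75763.188 → 75763.
At 25 labels/s: frame 75763 → 00:50:30:13.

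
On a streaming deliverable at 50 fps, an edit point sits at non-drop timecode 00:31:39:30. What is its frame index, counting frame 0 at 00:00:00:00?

Total seconds to the label: (0 × 3600 + 31 × 60 + 39) = 1899.
Frame index = 1899 × 50 + 30 = 94980.

94980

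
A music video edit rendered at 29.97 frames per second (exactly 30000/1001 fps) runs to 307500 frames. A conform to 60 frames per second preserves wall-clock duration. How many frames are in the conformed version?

Target frames = source frames × (target rate / source rate) = 307500 × (60)/(30000/1001) = 307500 × 1001/500 = 615615.

615615 frames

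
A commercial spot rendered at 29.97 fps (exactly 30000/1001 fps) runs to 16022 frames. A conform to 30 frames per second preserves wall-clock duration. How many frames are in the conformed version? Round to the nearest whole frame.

Frames at target rate = 16022 × (30) / (30000/1001) = 8019011/500 ≈ 16038.022.
Nearest whole frame: 16038.

16038 frames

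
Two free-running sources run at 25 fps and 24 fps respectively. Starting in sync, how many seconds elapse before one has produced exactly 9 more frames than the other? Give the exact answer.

9 seconds

The gap grows by |24 − 25| = 1 frame per second.
Time for a 9-frame gap: 9 ÷ (1) = 9 s.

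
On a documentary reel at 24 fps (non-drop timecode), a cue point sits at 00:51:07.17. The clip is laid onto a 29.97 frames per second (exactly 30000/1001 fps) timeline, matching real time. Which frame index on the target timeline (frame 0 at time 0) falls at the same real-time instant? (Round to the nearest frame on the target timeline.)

frame 91939

Source frame index: (0×3600 + 51×60 + 7) × 24 + 17 = 73625.
Real time: 73625 / (24) = 73625/24 s.
Target frame: (73625/24) × (30000/1001) = 92031250/1001 ≈ 91939.311 → 91939.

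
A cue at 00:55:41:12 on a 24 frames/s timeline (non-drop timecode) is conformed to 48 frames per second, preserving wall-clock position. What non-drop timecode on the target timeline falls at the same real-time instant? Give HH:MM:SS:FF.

00:55:41:24

Source frame index: (0×3600 + 55×60 + 41) × 24 + 12 = 80196.
Real time: 80196 / (24) = 6683/2 s.
Target frame: (6683/2) × (48) = 160392.
At 48 labels/s: frame 160392 → 00:55:41:24.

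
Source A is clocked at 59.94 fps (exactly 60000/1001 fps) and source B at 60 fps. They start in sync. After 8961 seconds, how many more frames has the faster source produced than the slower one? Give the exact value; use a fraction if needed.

A emits 60000/1001 × 8961 = 537660000/1001 frames; B emits 60 × 8961 = 537660.
Difference = 537660/1001 frames (≈ 537.1229); B is ahead of A.

537660/1001 frames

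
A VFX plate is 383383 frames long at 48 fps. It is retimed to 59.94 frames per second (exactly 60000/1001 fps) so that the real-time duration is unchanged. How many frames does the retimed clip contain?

478750 frames

Target frames = source frames × (target rate / source rate) = 383383 × (60000/1001)/(48) = 383383 × 1250/1001 = 478750.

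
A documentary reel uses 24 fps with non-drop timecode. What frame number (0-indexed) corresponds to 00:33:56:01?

frame 48865

Total seconds to the label: (0 × 3600 + 33 × 60 + 56) = 2036.
Frame index = 2036 × 24 + 1 = 48865.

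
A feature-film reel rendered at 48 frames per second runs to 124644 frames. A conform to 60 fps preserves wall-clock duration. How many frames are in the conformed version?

155805 frames

Target frames = source frames × (target rate / source rate) = 124644 × (60)/(48) = 124644 × 5/4 = 155805.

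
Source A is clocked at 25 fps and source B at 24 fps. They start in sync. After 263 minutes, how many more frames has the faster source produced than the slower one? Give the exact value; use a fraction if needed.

263 min = 15780 s.
A emits 25 × 15780 = 394500 frames; B emits 24 × 15780 = 378720.
Difference = 15780 frames; B is behind A.

15780 frames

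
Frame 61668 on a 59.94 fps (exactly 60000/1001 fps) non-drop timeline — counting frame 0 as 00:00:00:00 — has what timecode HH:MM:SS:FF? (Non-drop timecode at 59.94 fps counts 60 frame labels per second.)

61668 ÷ 60 = 1027 full seconds, remainder 48 frames.
1027 s = 0 h 17 min 7 s.
Timecode: 00:17:07:48.

00:17:07:48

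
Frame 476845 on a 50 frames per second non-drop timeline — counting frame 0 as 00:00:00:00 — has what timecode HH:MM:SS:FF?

476845 ÷ 50 = 9536 full seconds, remainder 45 frames.
9536 s = 2 h 38 min 56 s.
Timecode: 02:38:56:45.

02:38:56:45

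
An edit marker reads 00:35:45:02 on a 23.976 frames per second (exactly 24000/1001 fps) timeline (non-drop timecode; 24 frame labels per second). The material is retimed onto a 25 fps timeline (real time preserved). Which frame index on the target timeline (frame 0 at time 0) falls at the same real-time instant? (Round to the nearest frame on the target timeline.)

frame 53681

Source frame index: (0×3600 + 35×60 + 45) × 24 + 2 = 51482.
Real time: 51482 / (24000/1001) = 25766741/12000 s.
Target frame: (25766741/12000) × (25) = 25766741/480 ≈ 53680.710 → 53681.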